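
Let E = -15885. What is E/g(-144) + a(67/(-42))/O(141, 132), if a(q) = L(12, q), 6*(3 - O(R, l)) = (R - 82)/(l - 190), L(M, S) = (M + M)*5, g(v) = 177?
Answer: -3376545/65077 ≈ -51.885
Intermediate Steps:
L(M, S) = 10*M (L(M, S) = (2*M)*5 = 10*M)
O(R, l) = 3 - (-82 + R)/(6*(-190 + l)) (O(R, l) = 3 - (R - 82)/(6*(l - 190)) = 3 - (-82 + R)/(6*(-190 + l)))
a(q) = 120 (a(q) = 10*12 = 120)
E/g(-144) + a(67/(-42))/O(141, 132) = -15885/177 + 120/(((-3338 - 1*141 + 18*132)/(6*(-190 + 132)))) = -15885*1/177 + 120/(((1/6)*(-3338 - 141 + 2376)/(-58))) = -5295/59 + 120/(((1/6)*(-1/58)*(-1103))) = -5295/59 + 120/(1103/348) = -5295/59 + 120*(348/1103) = -5295/59 + 41760/1103 = -3376545/65077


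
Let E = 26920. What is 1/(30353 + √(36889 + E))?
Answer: 30353/921240800 - √63809/921240800 ≈ 3.2674e-5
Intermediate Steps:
1/(30353 + √(36889 + E)) = 1/(30353 + √(36889 + 26920)) = 1/(30353 + √63809)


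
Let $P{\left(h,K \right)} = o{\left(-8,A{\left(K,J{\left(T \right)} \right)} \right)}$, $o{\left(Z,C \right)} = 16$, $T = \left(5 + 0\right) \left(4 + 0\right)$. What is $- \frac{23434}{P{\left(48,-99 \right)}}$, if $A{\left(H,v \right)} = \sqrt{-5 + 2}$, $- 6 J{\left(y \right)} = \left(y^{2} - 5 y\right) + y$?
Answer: $- \frac{11717}{8} \approx -1464.6$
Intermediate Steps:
$T = 20$ ($T = 5 \cdot 4 = 20$)
$J{\left(y \right)} = - \frac{y^{2}}{6} + \frac{2 y}{3}$ ($J{\left(y \right)} = - \frac{\left(y^{2} - 5 y\right) + y}{6} = - \frac{y^{2} - 4 y}{6} = - \frac{y^{2}}{6} + \frac{2 y}{3}$)
$A{\left(H,v \right)} = i \sqrt{3}$ ($A{\left(H,v \right)} = \sqrt{-3} = i \sqrt{3}$)
$P{\left(h,K \right)} = 16$
$- \frac{23434}{P{\left(48,-99 \right)}} = - \frac{23434}{16} = \left(-23434\right) \frac{1}{16} = - \frac{11717}{8}$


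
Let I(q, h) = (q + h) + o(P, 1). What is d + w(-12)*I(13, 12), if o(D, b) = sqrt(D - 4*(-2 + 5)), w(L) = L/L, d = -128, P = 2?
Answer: -103 + I*sqrt(10) ≈ -103.0 + 3.1623*I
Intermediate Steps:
w(L) = 1
o(D, b) = sqrt(-12 + D) (o(D, b) = sqrt(D - 4*3) = sqrt(D - 12) = sqrt(-12 + D))
I(q, h) = h + q + I*sqrt(10) (I(q, h) = (q + h) + sqrt(-12 + 2) = (h + q) + sqrt(-10) = (h + q) + I*sqrt(10) = h + q + I*sqrt(10))
d + w(-12)*I(13, 12) = -128 + 1*(12 + 13 + I*sqrt(10)) = -128 + 1*(25 + I*sqrt(10)) = -128 + (25 + I*sqrt(10)) = -103 + I*sqrt(10)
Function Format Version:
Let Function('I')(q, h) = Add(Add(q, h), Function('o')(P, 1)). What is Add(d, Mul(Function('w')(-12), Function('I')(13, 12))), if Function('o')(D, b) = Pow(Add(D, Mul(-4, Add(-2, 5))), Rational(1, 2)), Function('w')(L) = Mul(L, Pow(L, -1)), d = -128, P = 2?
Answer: Add(-103, Mul(I, Pow(10, Rational(1, 2)))) ≈ Add(-103.00, Mul(3.1623, I))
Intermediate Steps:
Function('w')(L) = 1
Function('o')(D, b) = Pow(Add(-12, D), Rational(1, 2)) (Function('o')(D, b) = Pow(Add(D, Mul(-4, 3)), Rational(1, 2)) = Pow(Add(D, -12), Rational(1, 2)) = Pow(Add(-12, D), Rational(1, 2)))
Function('I')(q, h) = Add(h, q, Mul(I, Pow(10, Rational(1, 2)))) (Function('I')(q, h) = Add(Add(q, h), Pow(Add(-12, 2), Rational(1, 2))) = Add(Add(h, q), Pow(-10, Rational(1, 2))) = Add(Add(h, q), Mul(I, Pow(10, Rational(1, 2)))) = Add(h, q, Mul(I, Pow(10, Rational(1, 2)))))
Add(d, Mul(Function('w')(-12), Function('I')(13, 12))) = Add(-128, Mul(1, Add(12, 13, Mul(I, Pow(10, Rational(1, 2)))))) = Add(-128, Mul(1, Add(25, Mul(I, Pow(10, Rational(1, 2)))))) = Add(-128, Add(25, Mul(I, Pow(10, Rational(1, 2))))) = Add(-103, Mul(I, Pow(10, Rational(1, 2))))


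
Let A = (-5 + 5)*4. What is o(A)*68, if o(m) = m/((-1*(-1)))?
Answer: 0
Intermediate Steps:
A = 0 (A = 0*4 = 0)
o(m) = m (o(m) = m/1 = m*1 = m)
o(A)*68 = 0*68 = 0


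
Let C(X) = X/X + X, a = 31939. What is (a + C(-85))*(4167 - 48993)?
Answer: -1427932230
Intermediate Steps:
C(X) = 1 + X
(a + C(-85))*(4167 - 48993) = (31939 + (1 - 85))*(4167 - 48993) = (31939 - 84)*(-44826) = 31855*(-44826) = -1427932230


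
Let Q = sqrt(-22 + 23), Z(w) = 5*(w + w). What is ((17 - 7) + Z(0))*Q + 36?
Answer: 46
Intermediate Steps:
Z(w) = 10*w (Z(w) = 5*(2*w) = 10*w)
Q = 1 (Q = sqrt(1) = 1)
((17 - 7) + Z(0))*Q + 36 = ((17 - 7) + 10*0)*1 + 36 = (10 + 0)*1 + 36 = 10*1 + 36 = 10 + 36 = 46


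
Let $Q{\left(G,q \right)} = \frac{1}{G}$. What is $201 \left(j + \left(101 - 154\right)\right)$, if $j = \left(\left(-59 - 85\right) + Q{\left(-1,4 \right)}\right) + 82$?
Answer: $-23316$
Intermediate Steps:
$j = -63$ ($j = \left(\left(-59 - 85\right) + \frac{1}{-1}\right) + 82 = \left(\left(-59 - 85\right) - 1\right) + 82 = \left(-144 - 1\right) + 82 = -145 + 82 = -63$)
$201 \left(j + \left(101 - 154\right)\right) = 201 \left(-63 + \left(101 - 154\right)\right) = 201 \left(-63 - 53\right) = 201 \left(-116\right) = -23316$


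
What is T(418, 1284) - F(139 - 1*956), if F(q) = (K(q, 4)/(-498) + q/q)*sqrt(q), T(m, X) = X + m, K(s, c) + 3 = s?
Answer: 1702 - 659*I*sqrt(817)/249 ≈ 1702.0 - 75.648*I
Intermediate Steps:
K(s, c) = -3 + s
F(q) = sqrt(q)*(167/166 - q/498) (F(q) = ((-3 + q)/(-498) + q/q)*sqrt(q) = ((-3 + q)*(-1/498) + 1)*sqrt(q) = ((1/166 - q/498) + 1)*sqrt(q) = (167/166 - q/498)*sqrt(q) = sqrt(q)*(167/166 - q/498))
T(418, 1284) - F(139 - 1*956) = (1284 + 418) - sqrt(139 - 1*956)*(501 - (139 - 1*956))/498 = 1702 - sqrt(139 - 956)*(501 - (139 - 956))/498 = 1702 - sqrt(-817)*(501 - 1*(-817))/498 = 1702 - I*sqrt(817)*(501 + 817)/498 = 1702 - I*sqrt(817)*1318/498 = 1702 - 659*I*sqrt(817)/249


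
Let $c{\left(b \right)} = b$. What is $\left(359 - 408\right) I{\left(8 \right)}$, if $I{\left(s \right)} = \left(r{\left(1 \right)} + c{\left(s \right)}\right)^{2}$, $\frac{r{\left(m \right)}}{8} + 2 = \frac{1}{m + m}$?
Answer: $-784$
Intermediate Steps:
$r{\left(m \right)} = -16 + \frac{4}{m}$ ($r{\left(m \right)} = -16 + \frac{8}{m + m} = -16 + \frac{8}{2 m} = -16 + 8 \frac{1}{2 m} = -16 + \frac{4}{m}$)
$I{\left(s \right)} = \left(-12 + s\right)^{2}$ ($I{\left(s \right)} = \left(\left(-16 + \frac{4}{1}\right) + s\right)^{2} = \left(\left(-16 + 4 \cdot 1\right) + s\right)^{2} = \left(\left(-16 + 4\right) + s\right)^{2} = \left(-12 + s\right)^{2}$)
$\left(359 - 408\right) I{\left(8 \right)} = \left(359 - 408\right) \left(-12 + 8\right)^{2} = - 49 \left(-4\right)^{2} = \left(-49\right) 16 = -784$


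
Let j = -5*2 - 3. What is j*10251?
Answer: -133263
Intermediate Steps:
j = -13 (j = -10 - 3 = -13)
j*10251 = -13*10251 = -133263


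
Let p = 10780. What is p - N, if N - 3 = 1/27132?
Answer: 292401563/27132 ≈ 10777.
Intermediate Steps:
N = 81397/27132 (N = 3 + 1/27132 = 81397/27132 ≈ 3.0000)
p - N = 10780 - 1*81397/27132 = 10780 - 81397/27132 = 292401563/27132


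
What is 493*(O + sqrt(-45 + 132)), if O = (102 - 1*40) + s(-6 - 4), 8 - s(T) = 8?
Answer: 30566 + 493*sqrt(87) ≈ 35164.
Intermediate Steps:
s(T) = 0 (s(T) = 8 - 1*8 = 8 - 8 = 0)
O = 62 (O = (102 - 1*40) + 0 = (102 - 40) + 0 = 62 + 0 = 62)
493*(O + sqrt(-45 + 132)) = 493*(62 + sqrt(-45 + 132)) = 493*(62 + sqrt(87)) = 30566 + 493*sqrt(87)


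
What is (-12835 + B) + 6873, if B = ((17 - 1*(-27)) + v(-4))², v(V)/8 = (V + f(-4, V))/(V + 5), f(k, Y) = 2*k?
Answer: -3258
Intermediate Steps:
v(V) = 8*(-8 + V)/(5 + V) (v(V) = 8*((V + 2*(-4))/(V + 5)) = 8*((V - 8)/(5 + V)) = 8*((-8 + V)/(5 + V)) = 8*(-8 + V)/(5 + V))
B = 2704 (B = ((17 - 1*(-27)) + 8*(-8 - 4)/(5 - 4))² = ((17 + 27) + 8*(-12)/1)² = (44 + 8*1*(-12))² = (44 - 96)² = (-52)² = 2704)
(-12835 + B) + 6873 = (-12835 + 2704) + 6873 = -10131 + 6873 = -3258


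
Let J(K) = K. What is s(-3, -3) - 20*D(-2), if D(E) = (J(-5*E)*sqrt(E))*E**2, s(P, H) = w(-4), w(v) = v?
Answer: -4 - 800*I*sqrt(2) ≈ -4.0 - 1131.4*I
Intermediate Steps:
s(P, H) = -4
D(E) = -5*E**(7/2) (D(E) = ((-5*E)*sqrt(E))*E**2 = (-5*E**(3/2))*E**2 = -5*E**(7/2))
s(-3, -3) - 20*D(-2) = -4 - (-100)*(-2)**(7/2) = -4 - (-100)*(-8*I*sqrt(2)) = -4 - 800*I*sqrt(2)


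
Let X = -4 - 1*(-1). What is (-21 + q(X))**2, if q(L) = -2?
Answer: 529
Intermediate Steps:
X = -3 (X = -4 + 1 = -3)
(-21 + q(X))**2 = (-21 - 2)**2 = (-23)**2 = 529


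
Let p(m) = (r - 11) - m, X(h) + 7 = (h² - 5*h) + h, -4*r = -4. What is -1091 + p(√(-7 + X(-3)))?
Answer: -1101 - √7 ≈ -1103.6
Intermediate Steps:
r = 1 (r = -¼*(-4) = 1)
X(h) = -7 + h² - 4*h (X(h) = -7 + ((h² - 5*h) + h) = -7 + (h² - 4*h) = -7 + h² - 4*h)
p(m) = -10 - m (p(m) = (1 - 11) - m = -10 - m)
-1091 + p(√(-7 + X(-3))) = -1091 + (-10 - √(-7 + (-7 + (-3)² - 4*(-3)))) = -1091 + (-10 - √(-7 + (-7 + 9 + 12))) = -1091 + (-10 - √(-7 + 14)) = -1091 + (-10 - √7) = -1101 - √7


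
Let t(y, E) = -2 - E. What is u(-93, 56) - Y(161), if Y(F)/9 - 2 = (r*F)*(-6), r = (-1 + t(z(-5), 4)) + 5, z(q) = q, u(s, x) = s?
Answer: -17499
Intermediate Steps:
r = -2 (r = (-1 + (-2 - 1*4)) + 5 = (-1 + (-2 - 4)) + 5 = (-1 - 6) + 5 = -7 + 5 = -2)
Y(F) = 18 + 108*F (Y(F) = 18 + 9*(-2*F*(-6)) = 18 + 9*(12*F) = 18 + 108*F)
u(-93, 56) - Y(161) = -93 - (18 + 108*161) = -93 - (18 + 17388) = -93 - 1*17406 = -93 - 17406 = -17499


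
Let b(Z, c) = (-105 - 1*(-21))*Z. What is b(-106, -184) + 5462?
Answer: 14366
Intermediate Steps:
b(Z, c) = -84*Z (b(Z, c) = (-105 + 21)*Z = -84*Z)
b(-106, -184) + 5462 = -84*(-106) + 5462 = 8904 + 5462 = 14366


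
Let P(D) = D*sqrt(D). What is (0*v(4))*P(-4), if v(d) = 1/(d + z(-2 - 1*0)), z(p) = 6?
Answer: 0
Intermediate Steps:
P(D) = D**(3/2)
v(d) = 1/(6 + d) (v(d) = 1/(d + 6) = 1/(6 + d))
(0*v(4))*P(-4) = (0/(6 + 4))*(-4)**(3/2) = (0/10)*(-8*I) = (0*(1/10))*(-8*I) = 0*(-8*I) = 0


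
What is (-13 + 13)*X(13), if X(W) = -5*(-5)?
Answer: 0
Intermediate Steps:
X(W) = 25
(-13 + 13)*X(13) = (-13 + 13)*25 = 0*25 = 0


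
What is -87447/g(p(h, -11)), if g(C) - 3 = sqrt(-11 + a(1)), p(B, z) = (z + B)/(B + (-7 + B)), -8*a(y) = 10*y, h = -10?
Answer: -1049364/85 + 1224258*I/85 ≈ -12345.0 + 14403.0*I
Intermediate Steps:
a(y) = -5*y/4
p(B, z) = (B + z)/(-7 + 2*B)
g(C) = 3 + 7*I/2 (g(C) = 3 + sqrt(-11 - 5/4*1) = 3 + sqrt(-11 - 5/4) = 3 + sqrt(-49/4) = 3 + 7*I/2)
-87447/g(p(h, -11)) = -87447*4*(3 - 7*I/2)/85 = -349788*(3 - 7*I/2)/85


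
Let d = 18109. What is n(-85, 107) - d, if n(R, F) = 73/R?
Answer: -1539338/85 ≈ -18110.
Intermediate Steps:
n(-85, 107) - d = 73/(-85) - 1*18109 = 73*(-1/85) - 18109 = -73/85 - 18109 = -1539338/85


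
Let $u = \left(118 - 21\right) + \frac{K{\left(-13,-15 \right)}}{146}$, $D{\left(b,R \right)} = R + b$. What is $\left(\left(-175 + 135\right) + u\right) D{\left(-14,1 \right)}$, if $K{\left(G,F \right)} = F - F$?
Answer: $-741$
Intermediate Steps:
$K{\left(G,F \right)} = 0$
$u = 97$ ($u = \left(118 - 21\right) + \frac{0}{146} = 97 + 0 \cdot \frac{1}{146} = 97 + 0 = 97$)
$\left(\left(-175 + 135\right) + u\right) D{\left(-14,1 \right)} = \left(\left(-175 + 135\right) + 97\right) \left(1 - 14\right) = \left(-40 + 97\right) \left(-13\right) = 57 \left(-13\right) = -741$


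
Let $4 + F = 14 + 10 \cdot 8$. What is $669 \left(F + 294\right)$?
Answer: $256896$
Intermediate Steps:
$F = 90$ ($F = -4 + \left(14 + 10 \cdot 8\right) = -4 + \left(14 + 80\right) = -4 + 94 = 90$)
$669 \left(F + 294\right) = 669 \left(90 + 294\right) = 669 \cdot 384 = 256896$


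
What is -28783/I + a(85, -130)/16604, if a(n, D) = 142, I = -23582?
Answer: 60157697/48944441 ≈ 1.2291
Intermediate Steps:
-28783/I + a(85, -130)/16604 = -28783/(-23582) + 142/16604 = -28783*(-1/23582) + 142*(1/16604) = 28783/23582 + 71/8302 = 60157697/48944441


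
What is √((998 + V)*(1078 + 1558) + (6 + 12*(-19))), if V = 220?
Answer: 3*√356714 ≈ 1791.8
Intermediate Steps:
√((998 + V)*(1078 + 1558) + (6 + 12*(-19))) = √((998 + 220)*(1078 + 1558) + (6 + 12*(-19))) = √(1218*2636 + (6 - 228)) = √(3210648 - 222) = √3210426 = 3*√356714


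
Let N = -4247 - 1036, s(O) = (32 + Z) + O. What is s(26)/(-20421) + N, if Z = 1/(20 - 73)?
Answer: -5717862652/1082313 ≈ -5283.0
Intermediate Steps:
Z = -1/53 (Z = 1/(-53) = -1/53 ≈ -0.018868)
s(O) = 1695/53 + O (s(O) = (32 - 1/53) + O = 1695/53 + O)
N = -5283
s(26)/(-20421) + N = (1695/53 + 26)/(-20421) - 5283 = (3073/53)*(-1/20421) - 5283 = -3073/1082313 - 5283 = -5717862652/1082313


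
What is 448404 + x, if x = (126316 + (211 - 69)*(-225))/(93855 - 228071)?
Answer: 30091448449/67108 ≈ 4.4840e+5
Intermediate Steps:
x = -47183/67108 (x = (126316 + 142*(-225))/(-134216) = (126316 - 31950)*(-1/134216) = 94366*(-1/134216) = -47183/67108 ≈ -0.70309)
448404 + x = 448404 - 47183/67108 = 30091448449/67108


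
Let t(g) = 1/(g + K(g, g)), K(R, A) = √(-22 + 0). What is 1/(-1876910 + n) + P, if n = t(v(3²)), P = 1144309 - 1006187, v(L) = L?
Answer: 50117216106101106641/362847454469921 + I*√22/362847454469921 ≈ 1.3812e+5 + 1.2927e-14*I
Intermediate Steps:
P = 138122
K(R, A) = I*√22 (K(R, A) = √(-22) = I*√22)
t(g) = 1/(g + I*√22)
n = 1/(9 + I*√22) (n = 1/(3² + I*√22) = 1/(9 + I*√22) ≈ 0.087379 - 0.045538*I)
1/(-1876910 + n) + P = 1/(-1876910 + (9/103 - I*√22/103)) + 138122 = 1/(-193321721/103 - I*√22/103) + 138122 = 138122 + 1/(-193321721/103 - I*√22/103)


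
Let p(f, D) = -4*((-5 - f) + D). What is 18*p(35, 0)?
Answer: 2880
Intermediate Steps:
p(f, D) = 20 - 4*D + 4*f (p(f, D) = -4*(-5 + D - f) = 20 - 4*D + 4*f)
18*p(35, 0) = 18*(20 - 4*0 + 4*35) = 18*(20 + 0 + 140) = 18*160 = 2880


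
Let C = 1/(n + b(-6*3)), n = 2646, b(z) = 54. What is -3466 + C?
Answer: -9358199/2700 ≈ -3466.0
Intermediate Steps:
C = 1/2700 (C = 1/(2646 + 54) = 1/2700 ≈ 0.00037037)
-3466 + C = -3466 + 1/2700 = -9358199/2700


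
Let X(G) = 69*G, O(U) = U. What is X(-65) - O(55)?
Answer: -4540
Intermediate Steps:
X(-65) - O(55) = 69*(-65) - 1*55 = -4485 - 55 = -4540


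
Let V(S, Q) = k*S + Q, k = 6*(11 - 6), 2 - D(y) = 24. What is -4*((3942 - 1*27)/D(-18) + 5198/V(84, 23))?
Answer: 19682978/27973 ≈ 703.64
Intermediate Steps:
D(y) = -22 (D(y) = 2 - 1*24 = 2 - 24 = -22)
k = 30 (k = 6*5 = 30)
V(S, Q) = Q + 30*S (V(S, Q) = 30*S + Q = Q + 30*S)
-4*((3942 - 1*27)/D(-18) + 5198/V(84, 23)) = -4*((3942 - 1*27)/(-22) + 5198/(23 + 30*84)) = -4*((3942 - 27)*(-1/22) + 5198/(23 + 2520)) = -4*(3915*(-1/22) + 5198/2543) = -4*(-3915/22 + 5198*(1/2543)) = -4*(-3915/22 + 5198/2543) = -4*(-9841489/55946) = 19682978/27973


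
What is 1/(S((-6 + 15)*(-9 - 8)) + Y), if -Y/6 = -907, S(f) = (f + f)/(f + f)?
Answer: 1/5443 ≈ 0.00018372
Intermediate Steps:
S(f) = 1 (S(f) = (2*f)/((2*f)) = (2*f)*(1/(2*f)) = 1)
Y = 5442 (Y = -6*(-907) = 5442)
1/(S((-6 + 15)*(-9 - 8)) + Y) = 1/(1 + 5442) = 1/5443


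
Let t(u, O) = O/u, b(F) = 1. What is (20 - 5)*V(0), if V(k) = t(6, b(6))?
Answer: 5/2 ≈ 2.5000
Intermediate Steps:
V(k) = ⅙ (V(k) = 1/6 = 1*(⅙) = ⅙)
(20 - 5)*V(0) = (20 - 5)*(⅙) = 15*(⅙) = 5/2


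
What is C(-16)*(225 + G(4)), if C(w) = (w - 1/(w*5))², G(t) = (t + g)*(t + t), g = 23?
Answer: 721405881/6400 ≈ 1.1272e+5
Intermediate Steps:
G(t) = 2*t*(23 + t) (G(t) = (t + 23)*(t + t) = (23 + t)*(2*t) = 2*t*(23 + t))
C(w) = (w - 1/(5*w))²
C(-16)*(225 + G(4)) = ((1/25)*(-1 + 5*(-16)²)²/(-16)²)*(225 + 2*4*(23 + 4)) = ((1/25)*(1/256)*(-1 + 5*256)²)*(225 + 2*4*27) = ((1/25)*(1/256)*(-1 + 1280)²)*(225 + 216) = ((1/25)*(1/256)*1279²)*441 = ((1/25)*(1/256)*1635841)*441 = (1635841/6400)*441 = 721405881/6400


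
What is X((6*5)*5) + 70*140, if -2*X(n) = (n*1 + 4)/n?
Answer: 1469923/150 ≈ 9799.5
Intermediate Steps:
X(n) = -(4 + n)/(2*n) (X(n) = -(n*1 + 4)/(2*n) = -(n + 4)/(2*n) = -(4 + n)/(2*n))
X((6*5)*5) + 70*140 = (-4 - 6*5*5)/(2*(((6*5)*5))) + 70*140 = (-4 - 30*5)/(2*((30*5))) + 9800 = (½)*(-4 - 1*150)/150 + 9800 = (½)*(1/150)*(-4 - 150) + 9800 = (½)*(1/150)*(-154) + 9800 = -77/150 + 9800 = 1469923/150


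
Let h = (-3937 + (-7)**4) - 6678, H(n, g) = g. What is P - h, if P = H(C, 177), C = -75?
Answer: 8391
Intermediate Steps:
P = 177
h = -8214 (h = (-3937 + 2401) - 6678 = -1536 - 6678 = -8214)
P - h = 177 - 1*(-8214) = 177 + 8214 = 8391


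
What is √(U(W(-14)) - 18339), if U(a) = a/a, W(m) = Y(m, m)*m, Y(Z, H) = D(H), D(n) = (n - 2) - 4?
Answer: I*√18338 ≈ 135.42*I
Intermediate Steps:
D(n) = -6 + n (D(n) = (-2 + n) - 4 = -6 + n)
Y(Z, H) = -6 + H
W(m) = m*(-6 + m) (W(m) = (-6 + m)*m = m*(-6 + m))
U(a) = 1
√(U(W(-14)) - 18339) = √(1 - 18339) = √(-18338) = I*√18338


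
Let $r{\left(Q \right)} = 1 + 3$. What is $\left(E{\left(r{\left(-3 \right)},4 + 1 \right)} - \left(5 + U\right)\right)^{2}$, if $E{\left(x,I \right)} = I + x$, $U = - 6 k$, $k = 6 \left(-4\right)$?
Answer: $19600$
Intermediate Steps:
$k = -24$
$r{\left(Q \right)} = 4$
$U = 144$ ($U = \left(-6\right) \left(-24\right) = 144$)
$\left(E{\left(r{\left(-3 \right)},4 + 1 \right)} - \left(5 + U\right)\right)^{2} = \left(\left(\left(4 + 1\right) + 4\right) - 149\right)^{2} = \left(\left(5 + 4\right) - 149\right)^{2} = \left(9 - 149\right)^{2} = \left(-140\right)^{2} = 19600$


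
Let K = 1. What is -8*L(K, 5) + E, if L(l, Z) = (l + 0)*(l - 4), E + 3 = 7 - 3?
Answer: 25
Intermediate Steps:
E = 1 (E = -3 + (7 - 3) = -3 + 4 = 1)
L(l, Z) = l*(-4 + l)
-8*L(K, 5) + E = -8*(-4 + 1) + 1 = -8*(-3) + 1 = 24 + 1 = 25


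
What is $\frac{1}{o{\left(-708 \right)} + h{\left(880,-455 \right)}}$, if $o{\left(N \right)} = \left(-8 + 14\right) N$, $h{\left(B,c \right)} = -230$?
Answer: $- \frac{1}{4478} \approx -0.00022331$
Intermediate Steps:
$o{\left(N \right)} = 6 N$
$\frac{1}{o{\left(-708 \right)} + h{\left(880,-455 \right)}} = \frac{1}{6 \left(-708\right) - 230} = \frac{1}{-4248 - 230} = \frac{1}{-4478} = - \frac{1}{4478}$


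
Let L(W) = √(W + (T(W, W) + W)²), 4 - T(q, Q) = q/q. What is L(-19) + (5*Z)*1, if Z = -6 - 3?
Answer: -45 + √237 ≈ -29.605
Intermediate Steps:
T(q, Q) = 3 (T(q, Q) = 4 - q/q = 4 - 1*1 = 4 - 1 = 3)
Z = -9
L(W) = √(W + (3 + W)²)
L(-19) + (5*Z)*1 = √(-19 + (3 - 19)²) + (5*(-9))*1 = √(-19 + (-16)²) - 45*1 = √(-19 + 256) - 45 = √237 - 45 = -45 + √237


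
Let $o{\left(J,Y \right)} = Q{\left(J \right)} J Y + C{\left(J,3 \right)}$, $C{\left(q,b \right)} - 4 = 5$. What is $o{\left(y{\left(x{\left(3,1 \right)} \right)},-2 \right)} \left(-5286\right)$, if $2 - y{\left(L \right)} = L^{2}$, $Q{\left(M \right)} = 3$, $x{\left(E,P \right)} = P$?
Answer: $-15858$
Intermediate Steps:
$C{\left(q,b \right)} = 9$ ($C{\left(q,b \right)} = 4 + 5 = 9$)
$y{\left(L \right)} = 2 - L^{2}$
$o{\left(J,Y \right)} = 9 + 3 J Y$ ($o{\left(J,Y \right)} = 3 J Y + 9 = 9 + 3 J Y$)
$o{\left(y{\left(x{\left(3,1 \right)} \right)},-2 \right)} \left(-5286\right) = \left(9 + 3 \left(2 - 1^{2}\right) \left(-2\right)\right) \left(-5286\right) = \left(9 + 3 \left(2 - 1\right) \left(-2\right)\right) \left(-5286\right) = \left(9 + 3 \cdot 1 \left(-2\right)\right) \left(-5286\right) = \left(9 - 6\right) \left(-5286\right) = 3 \left(-5286\right) = -15858$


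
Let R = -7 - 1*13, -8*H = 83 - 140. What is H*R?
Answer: -285/2 ≈ -142.50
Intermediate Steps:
H = 57/8 (H = -(83 - 140)/8 = -⅛*(-57) = 57/8 ≈ 7.1250)
R = -20 (R = -7 - 13 = -20)
H*R = (57/8)*(-20) = -285/2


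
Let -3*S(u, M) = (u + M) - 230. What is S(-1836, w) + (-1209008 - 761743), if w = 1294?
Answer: -5911481/3 ≈ -1.9705e+6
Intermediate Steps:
S(u, M) = 230/3 - M/3 - u/3 (S(u, M) = -((u + M) - 230)/3 = -((M + u) - 230)/3 = -(-230 + M + u)/3 = 230/3 - M/3 - u/3)
S(-1836, w) + (-1209008 - 761743) = (230/3 - ⅓*1294 - ⅓*(-1836)) + (-1209008 - 761743) = (230/3 - 1294/3 + 612) - 1970751 = 772/3 - 1970751 = -5911481/3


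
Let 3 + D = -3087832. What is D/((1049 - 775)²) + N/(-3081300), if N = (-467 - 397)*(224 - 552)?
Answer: -794651826941/19277639900 ≈ -41.221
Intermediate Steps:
D = -3087835 (D = -3 - 3087832 = -3087835)
N = 283392 (N = -864*(-328) = 283392)
D/((1049 - 775)²) + N/(-3081300) = -3087835/(1049 - 775)² + 283392/(-3081300) = -3087835/(274²) + 283392*(-1/3081300) = -3087835/75076 - 23616/256775 = -794651826941/19277639900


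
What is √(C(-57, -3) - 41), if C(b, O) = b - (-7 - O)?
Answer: I*√94 ≈ 9.6954*I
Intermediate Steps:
C(b, O) = 7 + O + b (C(b, O) = b + (7 + O) = 7 + O + b)
√(C(-57, -3) - 41) = √((7 - 3 - 57) - 41) = √(-53 - 41) = √(-94) = I*√94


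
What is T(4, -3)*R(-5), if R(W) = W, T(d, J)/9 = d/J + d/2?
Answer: -30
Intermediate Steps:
T(d, J) = 9*d/2 + 9*d/J (T(d, J) = 9*(d/J + d/2) = 9*(d/2 + d/J) = 9*d/2 + 9*d/J)
T(4, -3)*R(-5) = ((9/2)*4*(2 - 3)/(-3))*(-5) = ((9/2)*4*(-⅓)*(-1))*(-5) = 6*(-5) = -30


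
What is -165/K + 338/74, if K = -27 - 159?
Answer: 12513/2294 ≈ 5.4547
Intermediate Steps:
K = -186
-165/K + 338/74 = -165/(-186) + 338/74 = -165*(-1/186) + 338*(1/74) = 55/62 + 169/37 = 12513/2294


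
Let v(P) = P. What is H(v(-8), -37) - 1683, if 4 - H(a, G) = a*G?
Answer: -1975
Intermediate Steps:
H(a, G) = 4 - G*a (H(a, G) = 4 - a*G = 4 - G*a)
H(v(-8), -37) - 1683 = (4 - 1*(-37)*(-8)) - 1683 = (4 - 296) - 1683 = -292 - 1683 = -1975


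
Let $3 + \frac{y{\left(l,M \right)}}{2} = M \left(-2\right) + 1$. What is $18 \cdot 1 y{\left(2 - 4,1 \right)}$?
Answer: $-144$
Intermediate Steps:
$y{\left(l,M \right)} = -4 - 4 M$ ($y{\left(l,M \right)} = -6 + 2 \left(M \left(-2\right) + 1\right) = -6 + 2 \left(- 2 M + 1\right) = -6 + 2 \left(1 - 2 M\right) = -6 - \left(-2 + 4 M\right) = -4 - 4 M$)
$18 \cdot 1 y{\left(2 - 4,1 \right)} = 18 \cdot 1 \left(-4 - 4\right) = 18 \left(-4 - 4\right) = 18 \left(-8\right) = -144$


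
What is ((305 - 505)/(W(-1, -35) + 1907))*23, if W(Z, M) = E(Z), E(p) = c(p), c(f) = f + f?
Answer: -920/381 ≈ -2.4147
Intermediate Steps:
c(f) = 2*f
E(p) = 2*p
W(Z, M) = 2*Z
((305 - 505)/(W(-1, -35) + 1907))*23 = ((305 - 505)/(2*(-1) + 1907))*23 = -200/(-2 + 1907)*23 = -200/1905*23 = -200*1/1905*23 = -40/381*23 = -920/381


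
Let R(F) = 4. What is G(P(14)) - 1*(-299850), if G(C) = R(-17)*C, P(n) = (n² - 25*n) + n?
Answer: 299290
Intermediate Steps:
P(n) = n² - 24*n
G(C) = 4*C
G(P(14)) - 1*(-299850) = 4*(14*(-24 + 14)) - 1*(-299850) = 4*(14*(-10)) + 299850 = 4*(-140) + 299850 = -560 + 299850 = 299290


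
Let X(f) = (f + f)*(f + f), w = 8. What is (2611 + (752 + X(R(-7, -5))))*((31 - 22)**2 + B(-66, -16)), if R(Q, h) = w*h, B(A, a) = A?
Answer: 146445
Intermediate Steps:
R(Q, h) = 8*h
X(f) = 4*f**2 (X(f) = (2*f)*(2*f) = 4*f**2)
(2611 + (752 + X(R(-7, -5))))*((31 - 22)**2 + B(-66, -16)) = (2611 + (752 + 4*(8*(-5))**2))*((31 - 22)**2 - 66) = (2611 + (752 + 4*(-40)**2))*(9**2 - 66) = (2611 + (752 + 4*1600))*(81 - 66) = (2611 + (752 + 6400))*15 = (2611 + 7152)*15 = 9763*15 = 146445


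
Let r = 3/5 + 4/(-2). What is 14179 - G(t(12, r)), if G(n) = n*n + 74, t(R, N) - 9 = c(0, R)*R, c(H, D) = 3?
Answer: 12080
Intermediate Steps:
r = -7/5 (r = 3*(⅕) + 4*(-½) = ⅗ - 2 = -7/5 ≈ -1.4000)
t(R, N) = 9 + 3*R
G(n) = 74 + n² (G(n) = n² + 74 = 74 + n²)
14179 - G(t(12, r)) = 14179 - (74 + (9 + 3*12)²) = 14179 - (74 + (9 + 36)²) = 14179 - (74 + 45²) = 14179 - (74 + 2025) = 14179 - 1*2099 = 14179 - 2099 = 12080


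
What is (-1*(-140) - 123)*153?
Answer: 2601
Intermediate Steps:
(-1*(-140) - 123)*153 = (140 - 123)*153 = 17*153 = 2601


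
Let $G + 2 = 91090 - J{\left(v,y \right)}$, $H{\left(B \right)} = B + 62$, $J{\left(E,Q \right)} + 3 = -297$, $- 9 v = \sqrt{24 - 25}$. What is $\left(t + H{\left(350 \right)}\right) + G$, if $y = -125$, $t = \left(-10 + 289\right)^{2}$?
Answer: $169641$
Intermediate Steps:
$t = 77841$ ($t = 279^{2} = 77841$)
$v = - \frac{i}{9}$ ($v = - \frac{\sqrt{24 - 25}}{9} = - \frac{\sqrt{-1}}{9} = - \frac{i}{9} \approx - 0.11111 i$)
$J{\left(E,Q \right)} = -300$ ($J{\left(E,Q \right)} = -3 - 297 = -300$)
$H{\left(B \right)} = 62 + B$
$G = 91388$ ($G = -2 + \left(91090 - -300\right) = -2 + \left(91090 + 300\right) = -2 + 91390 = 91388$)
$\left(t + H{\left(350 \right)}\right) + G = \left(77841 + \left(62 + 350\right)\right) + 91388 = \left(77841 + 412\right) + 91388 = 78253 + 91388 = 169641$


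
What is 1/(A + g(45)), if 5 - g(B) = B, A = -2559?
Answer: -1/2599 ≈ -0.00038476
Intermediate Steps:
g(B) = 5 - B
1/(A + g(45)) = 1/(-2559 + (5 - 1*45)) = 1/(-2559 + (5 - 45)) = 1/(-2559 - 40) = 1/(-2599) = -1/2599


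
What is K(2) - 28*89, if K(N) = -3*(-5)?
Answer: -2477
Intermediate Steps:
K(N) = 15
K(2) - 28*89 = 15 - 28*89 = 15 - 2492 = -2477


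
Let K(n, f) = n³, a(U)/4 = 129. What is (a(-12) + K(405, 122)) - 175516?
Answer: 66255125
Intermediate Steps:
a(U) = 516 (a(U) = 4*129 = 516)
(a(-12) + K(405, 122)) - 175516 = (516 + 405³) - 175516 = (516 + 66430125) - 175516 = 66430641 - 175516 = 66255125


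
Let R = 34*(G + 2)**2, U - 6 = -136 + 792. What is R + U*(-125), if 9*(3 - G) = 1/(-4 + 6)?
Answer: -13270843/162 ≈ -81919.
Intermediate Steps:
G = 53/18 (G = 3 - 1/(9*(-4 + 6)) = 3 - 1/9/2 = 3 - 1/9*1/2 = 3 - 1/18 = 53/18 ≈ 2.9444)
U = 662 (U = 6 + (-136 + 792) = 6 + 656 = 662)
R = 134657/162 (R = 34*(53/18 + 2)**2 = 34*(89/18)**2 = 34*(7921/324) = 134657/162 ≈ 831.22)
R + U*(-125) = 134657/162 + 662*(-125) = 134657/162 - 82750 = -13270843/162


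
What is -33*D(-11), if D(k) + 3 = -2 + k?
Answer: 528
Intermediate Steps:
D(k) = -5 + k (D(k) = -3 + (-2 + k) = -5 + k)
-33*D(-11) = -33*(-5 - 11) = -33*(-16) = 528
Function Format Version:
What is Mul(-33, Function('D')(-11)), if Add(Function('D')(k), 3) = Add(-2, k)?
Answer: 528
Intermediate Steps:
Function('D')(k) = Add(-5, k) (Function('D')(k) = Add(-3, Add(-2, k)) = Add(-5, k))
Mul(-33, Function('D')(-11)) = Mul(-33, Add(-5, -11)) = Mul(-33, -16) = 528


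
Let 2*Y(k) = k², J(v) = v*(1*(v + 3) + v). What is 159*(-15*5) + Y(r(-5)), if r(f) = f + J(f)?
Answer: -11475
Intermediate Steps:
J(v) = v*(3 + 2*v) (J(v) = v*(1*(3 + v) + v) = v*((3 + v) + v) = v*(3 + 2*v))
r(f) = f + f*(3 + 2*f)
Y(k) = k²/2
159*(-15*5) + Y(r(-5)) = 159*(-15*5) + (2*(-5)*(2 - 5))²/2 = 159*(-75) + (2*(-5)*(-3))²/2 = -11925 + (½)*30² = -11925 + (½)*900 = -11925 + 450 = -11475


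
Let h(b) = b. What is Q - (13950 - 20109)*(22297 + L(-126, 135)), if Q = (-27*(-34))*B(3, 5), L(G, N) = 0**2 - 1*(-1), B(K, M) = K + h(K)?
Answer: 137338890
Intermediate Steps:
B(K, M) = 2*K (B(K, M) = K + K = 2*K)
L(G, N) = 1 (L(G, N) = 0 + 1 = 1)
Q = 5508 (Q = (-27*(-34))*(2*3) = 918*6 = 5508)
Q - (13950 - 20109)*(22297 + L(-126, 135)) = 5508 - (13950 - 20109)*(22297 + 1) = 5508 - (-6159)*22298 = 5508 - 1*(-137333382) = 5508 + 137333382 = 137338890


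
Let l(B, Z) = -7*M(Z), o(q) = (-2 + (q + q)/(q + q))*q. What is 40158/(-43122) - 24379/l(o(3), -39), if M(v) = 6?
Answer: 174930767/301854 ≈ 579.52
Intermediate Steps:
o(q) = -q (o(q) = (-2 + (2*q)/((2*q)))*q = (-2 + (2*q)*(1/(2*q)))*q = (-2 + 1)*q = -q)
l(B, Z) = -42 (l(B, Z) = -7*6 = -42)
40158/(-43122) - 24379/l(o(3), -39) = 40158/(-43122) - 24379/(-42) = 40158*(-1/43122) - 24379*(-1/42) = -6693/7187 + 24379/42 = 174930767/301854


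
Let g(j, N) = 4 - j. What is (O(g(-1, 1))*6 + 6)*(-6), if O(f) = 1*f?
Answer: -216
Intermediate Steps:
O(f) = f
(O(g(-1, 1))*6 + 6)*(-6) = ((4 - 1*(-1))*6 + 6)*(-6) = ((4 + 1)*6 + 6)*(-6) = (5*6 + 6)*(-6) = (30 + 6)*(-6) = 36*(-6) = -216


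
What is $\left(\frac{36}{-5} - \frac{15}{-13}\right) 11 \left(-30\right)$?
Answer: $\frac{25938}{13} \approx 1995.2$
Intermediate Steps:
$\left(\frac{36}{-5} - \frac{15}{-13}\right) 11 \left(-30\right) = \left(36 \left(- \frac{1}{5}\right) - - \frac{15}{13}\right) 11 \left(-30\right) = \left(- \frac{36}{5} + \frac{15}{13}\right) 11 \left(-30\right) = \left(- \frac{393}{65}\right) 11 \left(-30\right) = \left(- \frac{4323}{65}\right) \left(-30\right) = \frac{25938}{13}$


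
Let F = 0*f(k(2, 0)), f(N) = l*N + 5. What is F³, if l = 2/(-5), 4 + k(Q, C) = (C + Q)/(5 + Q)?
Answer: 0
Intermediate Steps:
k(Q, C) = -4 + (C + Q)/(5 + Q)
l = -⅖ (l = 2*(-⅕) = -⅖ ≈ -0.40000)
f(N) = 5 - 2*N/5 (f(N) = -2*N/5 + 5 = 5 - 2*N/5)
F = 0 (F = 0*(5 - 2*(-20 + 0 - 3*2)/(5*(5 + 2))) = 0*(5 - 2*(-20 + 0 - 6)/(5*7)) = 0*(5 - 2*(-26)/35) = 0*(5 - ⅖*(-26/7)) = 0*(5 + 52/35) = 0*(227/35) = 0)
F³ = 0³ = 0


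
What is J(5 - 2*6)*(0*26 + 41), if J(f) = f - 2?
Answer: -369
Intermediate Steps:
J(f) = -2 + f
J(5 - 2*6)*(0*26 + 41) = (-2 + (5 - 2*6))*(0*26 + 41) = (-2 + (5 - 12))*(0 + 41) = (-2 - 7)*41 = -9*41 = -369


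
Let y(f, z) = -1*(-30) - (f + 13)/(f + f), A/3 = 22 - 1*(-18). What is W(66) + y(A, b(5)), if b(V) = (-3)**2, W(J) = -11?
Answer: 4427/240 ≈ 18.446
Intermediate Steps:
A = 120 (A = 3*(22 - 1*(-18)) = 3*(22 + 18) = 3*40 = 120)
b(V) = 9
y(f, z) = 30 - (13 + f)/(2*f)
W(66) + y(A, b(5)) = -11 + (1/2)*(-13 + 59*120)/120 = -11 + (1/2)*(1/120)*(-13 + 7080) = -11 + (1/2)*(1/120)*7067 = -11 + 7067/240 = 4427/240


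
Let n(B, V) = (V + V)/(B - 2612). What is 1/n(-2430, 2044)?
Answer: -2521/2044 ≈ -1.2334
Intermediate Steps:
n(B, V) = 2*V/(-2612 + B) (n(B, V) = (2*V)/(-2612 + B) = 2*V/(-2612 + B))
1/n(-2430, 2044) = 1/(2*2044/(-2612 - 2430)) = 1/(2*2044/(-5042)) = 1/(2*2044*(-1/5042)) = 1/(-2044/2521) = -2521/2044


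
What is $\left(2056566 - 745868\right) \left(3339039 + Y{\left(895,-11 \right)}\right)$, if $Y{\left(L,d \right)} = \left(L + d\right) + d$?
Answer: $4377615978576$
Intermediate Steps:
$Y{\left(L,d \right)} = L + 2 d$
$\left(2056566 - 745868\right) \left(3339039 + Y{\left(895,-11 \right)}\right) = \left(2056566 - 745868\right) \left(3339039 + \left(895 + 2 \left(-11\right)\right)\right) = 1310698 \left(3339039 + \left(895 - 22\right)\right) = 1310698 \left(3339039 + 873\right) = 1310698 \cdot 3339912 = 4377615978576$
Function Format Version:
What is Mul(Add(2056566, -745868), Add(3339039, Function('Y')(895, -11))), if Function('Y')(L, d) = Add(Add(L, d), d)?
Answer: 4377615978576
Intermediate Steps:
Function('Y')(L, d) = Add(L, Mul(2, d))
Mul(Add(2056566, -745868), Add(3339039, Function('Y')(895, -11))) = Mul(Add(2056566, -745868), Add(3339039, Add(895, Mul(2, -11)))) = Mul(1310698, Add(3339039, Add(895, -22))) = Mul(1310698, Add(3339039, 873)) = Mul(1310698, 3339912) = 4377615978576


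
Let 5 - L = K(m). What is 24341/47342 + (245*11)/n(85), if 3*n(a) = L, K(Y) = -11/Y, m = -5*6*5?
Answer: 57431998499/34985738 ≈ 1641.6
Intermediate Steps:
m = -150 (m = -30*5 = -150)
L = 739/150 (L = 5 - (-11)/(-150) = 5 - (-11)*(-1)/150 = 5 - 1*11/150 = 5 - 11/150 = 739/150 ≈ 4.9267)
n(a) = 739/450 (n(a) = (⅓)*(739/150) = 739/450)
24341/47342 + (245*11)/n(85) = 24341/47342 + (245*11)/(739/450) = 24341*(1/47342) + 2695*(450/739) = 24341/47342 + 1212750/739 = 57431998499/34985738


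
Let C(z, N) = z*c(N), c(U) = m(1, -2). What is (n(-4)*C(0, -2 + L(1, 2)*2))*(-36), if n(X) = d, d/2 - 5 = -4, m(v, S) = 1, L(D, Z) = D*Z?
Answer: 0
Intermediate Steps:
c(U) = 1
d = 2 (d = 10 + 2*(-4) = 10 - 8 = 2)
n(X) = 2
C(z, N) = z (C(z, N) = z*1 = z)
(n(-4)*C(0, -2 + L(1, 2)*2))*(-36) = (2*0)*(-36) = 0*(-36) = 0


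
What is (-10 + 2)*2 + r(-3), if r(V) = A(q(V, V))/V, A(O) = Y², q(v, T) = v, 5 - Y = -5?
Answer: -148/3 ≈ -49.333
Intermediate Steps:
Y = 10 (Y = 5 - 1*(-5) = 5 + 5 = 10)
A(O) = 100 (A(O) = 10² = 100)
r(V) = 100/V
(-10 + 2)*2 + r(-3) = (-10 + 2)*2 + 100/(-3) = -8*2 + 100*(-⅓) = -16 - 100/3 = -148/3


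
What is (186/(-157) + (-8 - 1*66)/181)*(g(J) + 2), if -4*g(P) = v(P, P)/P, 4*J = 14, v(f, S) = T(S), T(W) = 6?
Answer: -498124/198919 ≈ -2.5042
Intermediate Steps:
v(f, S) = 6
J = 7/2 (J = (¼)*14 = 7/2 ≈ 3.5000)
g(P) = -3/(2*P)
(186/(-157) + (-8 - 1*66)/181)*(g(J) + 2) = (186/(-157) + (-8 - 1*66)/181)*(-3/(2*7/2) + 2) = (186*(-1/157) + (-8 - 66)*(1/181))*(-3/2*2/7 + 2) = (-186/157 - 74*1/181)*(-3/7 + 2) = (-186/157 - 74/181)*(11/7) = -45284/28417*11/7 = -498124/198919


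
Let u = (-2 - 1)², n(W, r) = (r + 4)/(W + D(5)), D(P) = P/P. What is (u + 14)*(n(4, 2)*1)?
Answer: 138/5 ≈ 27.600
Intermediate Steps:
D(P) = 1
n(W, r) = (4 + r)/(1 + W) (n(W, r) = (r + 4)/(W + 1) = (4 + r)/(1 + W))
u = 9 (u = (-3)² = 9)
(u + 14)*(n(4, 2)*1) = (9 + 14)*(((4 + 2)/(1 + 4))*1) = 23*((6/5)*1) = 23*(6/5) = 138/5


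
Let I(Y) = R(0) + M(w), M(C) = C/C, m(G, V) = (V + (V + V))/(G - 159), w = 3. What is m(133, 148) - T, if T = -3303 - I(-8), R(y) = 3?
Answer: 42769/13 ≈ 3289.9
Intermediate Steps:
m(G, V) = 3*V/(-159 + G) (m(G, V) = (V + 2*V)/(-159 + G) = (3*V)/(-159 + G) = 3*V/(-159 + G))
M(C) = 1
I(Y) = 4 (I(Y) = 3 + 1 = 4)
T = -3307 (T = -3303 - 1*4 = -3303 - 4 = -3307)
m(133, 148) - T = 3*148/(-159 + 133) - 1*(-3307) = 3*148/(-26) + 3307 = 3*148*(-1/26) + 3307 = -222/13 + 3307 = 42769/13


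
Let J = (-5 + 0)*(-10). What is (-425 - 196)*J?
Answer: -31050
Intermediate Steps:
J = 50 (J = -5*(-10) = 50)
(-425 - 196)*J = (-425 - 196)*50 = -621*50 = -31050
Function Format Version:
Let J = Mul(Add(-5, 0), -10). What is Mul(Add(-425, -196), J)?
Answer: -31050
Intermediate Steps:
J = 50 (J = Mul(-5, -10) = 50)
Mul(Add(-425, -196), J) = Mul(Add(-425, -196), 50) = Mul(-621, 50) = -31050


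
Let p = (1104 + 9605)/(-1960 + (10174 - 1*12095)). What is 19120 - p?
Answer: 74215429/3881 ≈ 19123.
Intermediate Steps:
p = -10709/3881 (p = 10709/(-1960 + (10174 - 12095)) = 10709/(-1960 - 1921) = 10709/(-3881) = 10709*(-1/3881) = -10709/3881 ≈ -2.7593)
19120 - p = 19120 - 1*(-10709/3881) = 19120 + 10709/3881 = 74215429/3881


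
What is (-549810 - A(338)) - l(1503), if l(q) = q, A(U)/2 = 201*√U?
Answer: -551313 - 5226*√2 ≈ -5.5870e+5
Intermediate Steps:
A(U) = 402*√U (A(U) = 2*(201*√U) = 402*√U)
(-549810 - A(338)) - l(1503) = (-549810 - 402*√338) - 1*1503 = (-549810 - 402*13*√2) - 1503 = (-549810 - 5226*√2) - 1503 = -551313 - 5226*√2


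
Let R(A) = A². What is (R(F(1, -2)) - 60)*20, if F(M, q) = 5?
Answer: -700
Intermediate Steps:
(R(F(1, -2)) - 60)*20 = (5² - 60)*20 = (25 - 60)*20 = -35*20 = -700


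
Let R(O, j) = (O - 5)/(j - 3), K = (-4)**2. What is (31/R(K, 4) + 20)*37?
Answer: 9287/11 ≈ 844.27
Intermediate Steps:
K = 16
R(O, j) = (-5 + O)/(-3 + j)
(31/R(K, 4) + 20)*37 = (31/(((-5 + 16)/(-3 + 4))) + 20)*37 = (31/((11/1)) + 20)*37 = (31/((1*11)) + 20)*37 = (31/11 + 20)*37 = (251/11)*37 = 9287/11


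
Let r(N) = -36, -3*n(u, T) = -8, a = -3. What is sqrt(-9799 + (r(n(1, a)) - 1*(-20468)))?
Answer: 7*sqrt(217) ≈ 103.12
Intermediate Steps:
n(u, T) = 8/3 (n(u, T) = -1/3*(-8) = 8/3)
sqrt(-9799 + (r(n(1, a)) - 1*(-20468))) = sqrt(-9799 + (-36 - 1*(-20468))) = sqrt(-9799 + (-36 + 20468)) = sqrt(-9799 + 20432) = sqrt(10633) = 7*sqrt(217)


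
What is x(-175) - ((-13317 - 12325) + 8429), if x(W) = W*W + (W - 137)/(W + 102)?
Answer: 3492486/73 ≈ 47842.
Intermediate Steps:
x(W) = W² + (-137 + W)/(102 + W)
x(-175) - ((-13317 - 12325) + 8429) = (-137 - 175 + (-175)³ + 102*(-175)²)/(102 - 175) - ((-13317 - 12325) + 8429) = (-137 - 175 - 5359375 + 102*30625)/(-73) - (-25642 + 8429) = -(-137 - 175 - 5359375 + 3123750)/73 - 1*(-17213) = -1/73*(-2235937) + 17213 = 2235937/73 + 17213 = 3492486/73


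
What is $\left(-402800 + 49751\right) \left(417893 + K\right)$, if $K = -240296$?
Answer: $-62700443253$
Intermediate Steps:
$\left(-402800 + 49751\right) \left(417893 + K\right) = \left(-402800 + 49751\right) \left(417893 - 240296\right) = \left(-353049\right) 177597 = -62700443253$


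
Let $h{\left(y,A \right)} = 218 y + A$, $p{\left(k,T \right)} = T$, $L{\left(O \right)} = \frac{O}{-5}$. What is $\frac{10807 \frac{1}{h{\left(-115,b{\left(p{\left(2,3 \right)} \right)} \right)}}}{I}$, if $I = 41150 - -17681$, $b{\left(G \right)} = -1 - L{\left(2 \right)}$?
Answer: $- \frac{54035}{7374642343} \approx -7.3271 \cdot 10^{-6}$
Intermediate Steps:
$L{\left(O \right)} = - \frac{O}{5}$ ($L{\left(O \right)} = O \left(- \frac{1}{5}\right) = - \frac{O}{5}$)
$b{\left(G \right)} = - \frac{3}{5}$ ($b{\left(G \right)} = -1 - \left(- \frac{1}{5}\right) 2 = -1 - - \frac{2}{5} = -1 + \frac{2}{5} = - \frac{3}{5}$)
$I = 58831$ ($I = 41150 + 17681 = 58831$)
$h{\left(y,A \right)} = A + 218 y$
$\frac{10807 \frac{1}{h{\left(-115,b{\left(p{\left(2,3 \right)} \right)} \right)}}}{I} = \frac{10807 \frac{1}{- \frac{3}{5} + 218 \left(-115\right)}}{58831} = \frac{10807}{- \frac{3}{5} - 25070} \cdot \frac{1}{58831} = \frac{10807}{- \frac{125353}{5}} \cdot \frac{1}{58831} = 10807 \left(- \frac{5}{125353}\right) \frac{1}{58831} = \left(- \frac{54035}{125353}\right) \frac{1}{58831} = - \frac{54035}{7374642343}$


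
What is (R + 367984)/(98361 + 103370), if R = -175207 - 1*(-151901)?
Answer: 344678/201731 ≈ 1.7086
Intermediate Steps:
R = -23306 (R = -175207 + 151901 = -23306)
(R + 367984)/(98361 + 103370) = (-23306 + 367984)/(98361 + 103370) = 344678/201731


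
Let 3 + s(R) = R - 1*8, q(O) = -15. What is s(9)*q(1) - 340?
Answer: -310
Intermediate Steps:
s(R) = -11 + R (s(R) = -3 + (R - 1*8) = -3 + (R - 8) = -3 + (-8 + R) = -11 + R)
s(9)*q(1) - 340 = (-11 + 9)*(-15) - 340 = -2*(-15) - 340 = 30 - 340 = -310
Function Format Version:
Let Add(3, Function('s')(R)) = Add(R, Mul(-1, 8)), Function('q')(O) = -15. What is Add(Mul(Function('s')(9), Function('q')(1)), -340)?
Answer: -310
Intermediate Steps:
Function('s')(R) = Add(-11, R) (Function('s')(R) = Add(-3, Add(R, Mul(-1, 8))) = Add(-3, Add(R, -8)) = Add(-3, Add(-8, R)) = Add(-11, R))
Add(Mul(Function('s')(9), Function('q')(1)), -340) = Add(Mul(Add(-11, 9), -15), -340) = Add(Mul(-2, -15), -340) = Add(30, -340) = -310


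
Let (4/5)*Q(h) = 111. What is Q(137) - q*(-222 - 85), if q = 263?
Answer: 323519/4 ≈ 80880.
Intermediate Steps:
Q(h) = 555/4 (Q(h) = (5/4)*111 = 555/4)
Q(137) - q*(-222 - 85) = 555/4 - 263*(-222 - 85) = 555/4 - 263*(-307) = 555/4 - 1*(-80741) = 555/4 + 80741 = 323519/4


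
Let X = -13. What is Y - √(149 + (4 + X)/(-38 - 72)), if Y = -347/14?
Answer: -347/14 - 23*√3410/110 ≈ -36.996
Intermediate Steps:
Y = -347/14 (Y = -347*1/14 = -347/14 ≈ -24.786)
Y - √(149 + (4 + X)/(-38 - 72)) = -347/14 - √(149 + (4 - 13)/(-38 - 72)) = -347/14 - √(149 - 9/(-110)) = -347/14 - √(149 - 9*(-1/110)) = -347/14 - √(149 + 9/110) = -347/14 - √(16399/110) = -347/14 - 23*√3410/110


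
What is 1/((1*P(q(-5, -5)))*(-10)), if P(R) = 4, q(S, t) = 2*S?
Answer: -1/40 ≈ -0.025000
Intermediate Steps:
1/((1*P(q(-5, -5)))*(-10)) = 1/((1*4)*(-10)) = 1/(4*(-10)) = 1/(-40) = -1/40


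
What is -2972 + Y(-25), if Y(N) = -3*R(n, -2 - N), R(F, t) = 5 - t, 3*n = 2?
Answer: -2918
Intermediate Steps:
n = 2/3 (n = (1/3)*2 = 2/3 ≈ 0.66667)
Y(N) = -21 - 3*N (Y(N) = -3*(5 - (-2 - N)) = -3*(5 + (2 + N)) = -3*(7 + N) = -21 - 3*N)
-2972 + Y(-25) = -2972 + (-21 - 3*(-25)) = -2972 + (-21 + 75) = -2972 + 54 = -2918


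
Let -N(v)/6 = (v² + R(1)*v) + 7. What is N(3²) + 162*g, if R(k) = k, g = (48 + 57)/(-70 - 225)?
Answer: -37740/59 ≈ -639.66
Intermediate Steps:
g = -21/59 (g = 105/(-295) = 105*(-1/295) = -21/59 ≈ -0.35593)
N(v) = -42 - 6*v - 6*v² (N(v) = -6*((v² + 1*v) + 7) = -6*((v² + v) + 7) = -6*((v + v²) + 7) = -6*(7 + v + v²) = -42 - 6*v - 6*v²)
N(3²) + 162*g = (-42 - 6*3² - 6*(3²)²) + 162*(-21/59) = (-42 - 6*9 - 6*9²) - 3402/59 = (-42 - 54 - 6*81) - 3402/59 = (-42 - 54 - 486) - 3402/59 = -582 - 3402/59 = -37740/59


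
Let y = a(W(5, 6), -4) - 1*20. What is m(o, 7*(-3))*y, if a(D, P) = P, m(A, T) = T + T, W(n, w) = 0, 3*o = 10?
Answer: 1008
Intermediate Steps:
o = 10/3 (o = (1/3)*10 = 10/3 ≈ 3.3333)
m(A, T) = 2*T
y = -24 (y = -4 - 1*20 = -4 - 20 = -24)
m(o, 7*(-3))*y = (2*(7*(-3)))*(-24) = (2*(-21))*(-24) = -42*(-24) = 1008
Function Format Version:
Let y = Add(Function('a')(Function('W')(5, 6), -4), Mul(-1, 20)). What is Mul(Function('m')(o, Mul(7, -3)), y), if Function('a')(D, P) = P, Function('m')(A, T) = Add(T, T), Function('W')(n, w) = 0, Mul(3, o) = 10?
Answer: 1008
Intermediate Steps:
o = Rational(10, 3) (o = Mul(Rational(1, 3), 10) = Rational(10, 3) ≈ 3.3333)
Function('m')(A, T) = Mul(2, T)
y = -24 (y = Add(-4, Mul(-1, 20)) = Add(-4, -20) = -24)
Mul(Function('m')(o, Mul(7, -3)), y) = Mul(Mul(2, Mul(7, -3)), -24) = Mul(Mul(2, -21), -24) = Mul(-42, -24) = 1008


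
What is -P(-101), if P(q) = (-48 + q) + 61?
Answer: 88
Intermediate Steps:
P(q) = 13 + q
-P(-101) = -(13 - 101) = -1*(-88) = 88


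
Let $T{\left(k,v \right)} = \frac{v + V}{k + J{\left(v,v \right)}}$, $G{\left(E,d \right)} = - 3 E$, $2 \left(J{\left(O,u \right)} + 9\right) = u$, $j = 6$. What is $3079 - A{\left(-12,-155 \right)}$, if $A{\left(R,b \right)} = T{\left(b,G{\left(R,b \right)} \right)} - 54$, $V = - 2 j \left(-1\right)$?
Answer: $\frac{228733}{73} \approx 3133.3$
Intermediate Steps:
$V = 12$ ($V = \left(-2\right) 6 \left(-1\right) = \left(-12\right) \left(-1\right) = 12$)
$J{\left(O,u \right)} = -9 + \frac{u}{2}$
$T{\left(k,v \right)} = \frac{12 + v}{-9 + k + \frac{v}{2}}$ ($T{\left(k,v \right)} = \frac{v + 12}{k + \left(-9 + \frac{v}{2}\right)} = \frac{12 + v}{-9 + k + \frac{v}{2}}$)
$A{\left(R,b \right)} = -54 + \frac{2 \left(12 - 3 R\right)}{-18 - 3 R + 2 b}$ ($A{\left(R,b \right)} = \frac{2 \left(12 - 3 R\right)}{-18 - 3 R + 2 b} - 54 = -54 + \frac{2 \left(12 - 3 R\right)}{-18 - 3 R + 2 b}$)
$3079 - A{\left(-12,-155 \right)} = 3079 - \frac{12 \left(83 - -1395 + 13 \left(-12\right)\right)}{-18 - -36 + 2 \left(-155\right)} = 3079 - \frac{12 \left(83 + 1395 - 156\right)}{-18 + 36 - 310} = 3079 - 12 \frac{1}{-292} \cdot 1322 = 3079 - 12 \left(- \frac{1}{292}\right) 1322 = 3079 - - \frac{3966}{73} = 3079 + \frac{3966}{73} = \frac{228733}{73}$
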